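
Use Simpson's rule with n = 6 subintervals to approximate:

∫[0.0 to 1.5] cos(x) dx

f(x) = cos(x)
a = 0.0, b = 1.5, n = 6
h = (b - a)/n = 0.250000

Simpson's rule: (h/3)[f(x₀) + 4f(x₁) + 2f(x₂) + ... + f(xₙ)]

x_0 = 0.0000, f(x_0) = 1.000000, coefficient = 1
x_1 = 0.2500, f(x_1) = 0.968912, coefficient = 4
x_2 = 0.5000, f(x_2) = 0.877583, coefficient = 2
x_3 = 0.7500, f(x_3) = 0.731689, coefficient = 4
x_4 = 1.0000, f(x_4) = 0.540302, coefficient = 2
x_5 = 1.2500, f(x_5) = 0.315322, coefficient = 4
x_6 = 1.5000, f(x_6) = 0.070737, coefficient = 1

I ≈ (0.250000/3) × 11.970202 = 0.997517
Exact value: 0.997495
Error: 0.000022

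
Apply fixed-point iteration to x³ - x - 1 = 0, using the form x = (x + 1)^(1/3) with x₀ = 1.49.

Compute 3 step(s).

Equation: x³ - x - 1 = 0
Fixed-point form: x = (x + 1)^(1/3)
x₀ = 1.49

x_1 = g(1.490000) = 1.355397
x_2 = g(1.355397) = 1.330520
x_3 = g(1.330520) = 1.325819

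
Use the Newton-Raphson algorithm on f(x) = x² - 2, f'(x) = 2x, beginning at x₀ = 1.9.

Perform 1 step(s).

f(x) = x² - 2
f'(x) = 2x
x₀ = 1.9

Newton-Raphson formula: x_{n+1} = x_n - f(x_n)/f'(x_n)

Iteration 1:
  f(1.900000) = 1.610000
  f'(1.900000) = 3.800000
  x_1 = 1.900000 - 1.610000/3.800000 = 1.476316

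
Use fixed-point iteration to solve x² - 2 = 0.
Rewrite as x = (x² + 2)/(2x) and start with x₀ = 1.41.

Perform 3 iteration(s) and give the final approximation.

Equation: x² - 2 = 0
Fixed-point form: x = (x² + 2)/(2x)
x₀ = 1.41

x_1 = g(1.410000) = 1.414220
x_2 = g(1.414220) = 1.414214
x_3 = g(1.414214) = 1.414214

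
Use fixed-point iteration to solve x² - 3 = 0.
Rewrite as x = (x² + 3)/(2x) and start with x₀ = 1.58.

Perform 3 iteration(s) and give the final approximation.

Equation: x² - 3 = 0
Fixed-point form: x = (x² + 3)/(2x)
x₀ = 1.58

x_1 = g(1.580000) = 1.739367
x_2 = g(1.739367) = 1.732066
x_3 = g(1.732066) = 1.732051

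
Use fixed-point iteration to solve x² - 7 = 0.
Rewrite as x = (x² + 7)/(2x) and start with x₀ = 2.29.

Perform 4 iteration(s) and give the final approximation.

Equation: x² - 7 = 0
Fixed-point form: x = (x² + 7)/(2x)
x₀ = 2.29

x_1 = g(2.290000) = 2.673384
x_2 = g(2.673384) = 2.645894
x_3 = g(2.645894) = 2.645751
x_4 = g(2.645751) = 2.645751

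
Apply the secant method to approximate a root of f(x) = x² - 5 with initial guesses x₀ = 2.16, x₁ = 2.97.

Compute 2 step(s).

f(x) = x² - 5
x₀ = 2.16, x₁ = 2.97

Secant formula: x_{n+1} = x_n - f(x_n)(x_n - x_{n-1})/(f(x_n) - f(x_{n-1}))

Iteration 1:
  f(2.160000) = -0.334400
  f(2.970000) = 3.820900
  x_2 = 2.970000 - 3.820900×(2.970000 - 2.160000)/(3.820900 - (-0.334400))
       = 2.225185
Iteration 2:
  f(2.970000) = 3.820900
  f(2.225185) = -0.048551
  x_3 = 2.225185 - (-0.048551)×(2.225185 - 2.970000)/(-0.048551 - 3.820900)
       = 2.234531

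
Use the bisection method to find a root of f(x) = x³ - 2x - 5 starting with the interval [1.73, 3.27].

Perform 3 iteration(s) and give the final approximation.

f(x) = x³ - 2x - 5
Initial interval: [1.73, 3.27]

Iteration 1:
  c_1 = (1.730000 + 3.270000)/2 = 2.500000
  f(c_1) = f(2.500000) = 5.625000
  f(a) × f(c) < 0, new interval: [1.730000, 2.500000]
Iteration 2:
  c_2 = (1.730000 + 2.500000)/2 = 2.115000
  f(c_2) = f(2.115000) = 0.230871
  f(a) × f(c) < 0, new interval: [1.730000, 2.115000]
Iteration 3:
  c_3 = (1.730000 + 2.115000)/2 = 1.922500
  f(c_3) = f(1.922500) = -1.739428
  f(a) × f(c) ≥ 0, new interval: [1.922500, 2.115000]

After 3 iteration(s), the approximation is c_3 = 1.922500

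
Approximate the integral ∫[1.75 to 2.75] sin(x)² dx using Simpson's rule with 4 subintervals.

f(x) = sin(x)²
a = 1.75, b = 2.75, n = 4
h = (b - a)/n = 0.250000

Simpson's rule: (h/3)[f(x₀) + 4f(x₁) + 2f(x₂) + ... + f(xₙ)]

x_0 = 1.7500, f(x_0) = 0.968228, coefficient = 1
x_1 = 2.0000, f(x_1) = 0.826822, coefficient = 4
x_2 = 2.2500, f(x_2) = 0.605398, coefficient = 2
x_3 = 2.5000, f(x_3) = 0.358169, coefficient = 4
x_4 = 2.7500, f(x_4) = 0.145665, coefficient = 1

I ≈ (0.250000/3) × 7.064652 = 0.588721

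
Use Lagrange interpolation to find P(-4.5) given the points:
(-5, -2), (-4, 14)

Lagrange interpolation formula:
P(x) = Σ yᵢ × Lᵢ(x)
where Lᵢ(x) = Π_{j≠i} (x - xⱼ)/(xᵢ - xⱼ)

L_0(-4.5) = (-4.5 - (-4))/(-5 - (-4)) = 0.500000
L_1(-4.5) = (-4.5 - (-5))/(-4 - (-5)) = 0.500000

P(-4.5) = (-2)×L_0(-4.5) + 14×L_1(-4.5)
P(-4.5) = 6.000000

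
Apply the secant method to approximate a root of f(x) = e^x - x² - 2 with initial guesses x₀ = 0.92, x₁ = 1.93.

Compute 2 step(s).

f(x) = e^x - x² - 2
x₀ = 0.92, x₁ = 1.93

Secant formula: x_{n+1} = x_n - f(x_n)(x_n - x_{n-1})/(f(x_n) - f(x_{n-1}))

Iteration 1:
  f(0.920000) = -0.337110
  f(1.930000) = 1.164610
  x_2 = 1.930000 - 1.164610×(1.930000 - 0.920000)/(1.164610 - (-0.337110))
       = 1.146727
Iteration 2:
  f(1.930000) = 1.164610
  f(1.146727) = -0.167110
  x_3 = 1.146727 - (-0.167110)×(1.146727 - 1.930000)/(-0.167110 - 1.164610)
       = 1.245015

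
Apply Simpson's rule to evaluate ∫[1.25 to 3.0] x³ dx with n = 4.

f(x) = x³
a = 1.25, b = 3.0, n = 4
h = (b - a)/n = 0.437500

Simpson's rule: (h/3)[f(x₀) + 4f(x₁) + 2f(x₂) + ... + f(xₙ)]

x_0 = 1.2500, f(x_0) = 1.953125, coefficient = 1
x_1 = 1.6875, f(x_1) = 4.805420, coefficient = 4
x_2 = 2.1250, f(x_2) = 9.595703, coefficient = 2
x_3 = 2.5625, f(x_3) = 16.826416, coefficient = 4
x_4 = 3.0000, f(x_4) = 27.000000, coefficient = 1

I ≈ (0.437500/3) × 134.671875 = 19.639648
Exact value: 19.639648
Error: 0.000000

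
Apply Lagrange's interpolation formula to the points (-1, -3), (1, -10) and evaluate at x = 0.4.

Lagrange interpolation formula:
P(x) = Σ yᵢ × Lᵢ(x)
where Lᵢ(x) = Π_{j≠i} (x - xⱼ)/(xᵢ - xⱼ)

L_0(0.4) = (0.4 - 1)/(-1 - 1) = 0.300000
L_1(0.4) = (0.4 - (-1))/(1 - (-1)) = 0.700000

P(0.4) = (-3)×L_0(0.4) + (-10)×L_1(0.4)
P(0.4) = -7.900000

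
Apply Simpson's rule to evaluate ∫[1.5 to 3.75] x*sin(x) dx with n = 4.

f(x) = x*sin(x)
a = 1.5, b = 3.75, n = 4
h = (b - a)/n = 0.562500

Simpson's rule: (h/3)[f(x₀) + 4f(x₁) + 2f(x₂) + ... + f(xₙ)]

x_0 = 1.5000, f(x_0) = 1.496242, coefficient = 1
x_1 = 2.0625, f(x_1) = 1.818155, coefficient = 4
x_2 = 2.6250, f(x_2) = 1.296541, coefficient = 2
x_3 = 3.1875, f(x_3) = -0.146278, coefficient = 4
x_4 = 3.7500, f(x_4) = -2.143355, coefficient = 1

I ≈ (0.562500/3) × 8.633477 = 1.618777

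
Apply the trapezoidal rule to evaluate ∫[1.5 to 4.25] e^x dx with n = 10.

f(x) = e^x
a = 1.5, b = 4.25, n = 10
h = (b - a)/n = 0.275000

Trapezoidal rule: (h/2)[f(x₀) + 2f(x₁) + 2f(x₂) + ... + f(xₙ)]

x_0 = 1.5000, f(x_0) = 4.481689, coefficient = 1
x_1 = 1.7750, f(x_1) = 5.900281, coefficient = 2
x_2 = 2.0500, f(x_2) = 7.767901, coefficient = 2
x_3 = 2.3250, f(x_3) = 10.226680, coefficient = 2
x_4 = 2.6000, f(x_4) = 13.463738, coefficient = 2
x_5 = 2.8750, f(x_5) = 17.725424, coefficient = 2
x_6 = 3.1500, f(x_6) = 23.336065, coefficient = 2
x_7 = 3.4250, f(x_7) = 30.722645, coefficient = 2
x_8 = 3.7000, f(x_8) = 40.447304, coefficient = 2
x_9 = 3.9750, f(x_9) = 53.250117, coefficient = 2
x_10 = 4.2500, f(x_10) = 70.105412, coefficient = 1

I ≈ (0.275000/2) × 480.267412 = 66.036769
Exact value: 65.623723
Error: 0.413046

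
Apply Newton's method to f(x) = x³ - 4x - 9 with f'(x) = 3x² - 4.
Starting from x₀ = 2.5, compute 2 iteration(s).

f(x) = x³ - 4x - 9
f'(x) = 3x² - 4
x₀ = 2.5

Newton-Raphson formula: x_{n+1} = x_n - f(x_n)/f'(x_n)

Iteration 1:
  f(2.500000) = -3.375000
  f'(2.500000) = 14.750000
  x_1 = 2.500000 - (-3.375000)/14.750000 = 2.728814
Iteration 2:
  f(2.728814) = 0.404647
  f'(2.728814) = 18.339270
  x_2 = 2.728814 - 0.404647/18.339270 = 2.706749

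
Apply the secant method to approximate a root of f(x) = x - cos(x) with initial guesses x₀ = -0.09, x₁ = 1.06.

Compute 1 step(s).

f(x) = x - cos(x)
x₀ = -0.09, x₁ = 1.06

Secant formula: x_{n+1} = x_n - f(x_n)(x_n - x_{n-1})/(f(x_n) - f(x_{n-1}))

Iteration 1:
  f(-0.090000) = -1.085953
  f(1.060000) = 0.571128
  x_2 = 1.060000 - 0.571128×(1.060000 - (-0.090000))/(0.571128 - (-1.085953))
       = 0.663642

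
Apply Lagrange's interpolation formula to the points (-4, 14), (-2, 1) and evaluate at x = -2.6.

Lagrange interpolation formula:
P(x) = Σ yᵢ × Lᵢ(x)
where Lᵢ(x) = Π_{j≠i} (x - xⱼ)/(xᵢ - xⱼ)

L_0(-2.6) = (-2.6 - (-2))/(-4 - (-2)) = 0.300000
L_1(-2.6) = (-2.6 - (-4))/(-2 - (-4)) = 0.700000

P(-2.6) = 14×L_0(-2.6) + 1×L_1(-2.6)
P(-2.6) = 4.900000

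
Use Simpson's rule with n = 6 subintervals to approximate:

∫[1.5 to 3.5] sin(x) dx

f(x) = sin(x)
a = 1.5, b = 3.5, n = 6
h = (b - a)/n = 0.333333

Simpson's rule: (h/3)[f(x₀) + 4f(x₁) + 2f(x₂) + ... + f(xₙ)]

x_0 = 1.5000, f(x_0) = 0.997495, coefficient = 1
x_1 = 1.8333, f(x_1) = 0.965735, coefficient = 4
x_2 = 2.1667, f(x_2) = 0.827660, coefficient = 2
x_3 = 2.5000, f(x_3) = 0.598472, coefficient = 4
x_4 = 2.8333, f(x_4) = 0.303400, coefficient = 2
x_5 = 3.1667, f(x_5) = -0.025071, coefficient = 4
x_6 = 3.5000, f(x_6) = -0.350783, coefficient = 1

I ≈ (0.333333/3) × 9.065375 = 1.007264
Exact value: 1.007194
Error: 0.000070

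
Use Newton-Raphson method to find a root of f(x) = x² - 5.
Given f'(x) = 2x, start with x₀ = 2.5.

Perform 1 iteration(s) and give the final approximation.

f(x) = x² - 5
f'(x) = 2x
x₀ = 2.5

Newton-Raphson formula: x_{n+1} = x_n - f(x_n)/f'(x_n)

Iteration 1:
  f(2.500000) = 1.250000
  f'(2.500000) = 5.000000
  x_1 = 2.500000 - 1.250000/5.000000 = 2.250000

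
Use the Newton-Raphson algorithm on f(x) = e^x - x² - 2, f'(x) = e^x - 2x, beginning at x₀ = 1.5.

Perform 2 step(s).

f(x) = e^x - x² - 2
f'(x) = e^x - 2x
x₀ = 1.5

Newton-Raphson formula: x_{n+1} = x_n - f(x_n)/f'(x_n)

Iteration 1:
  f(1.500000) = 0.231689
  f'(1.500000) = 1.481689
  x_1 = 1.500000 - 0.231689/1.481689 = 1.343632
Iteration 2:
  f(1.343632) = 0.027592
  f'(1.343632) = 1.145675
  x_2 = 1.343632 - 0.027592/1.145675 = 1.319548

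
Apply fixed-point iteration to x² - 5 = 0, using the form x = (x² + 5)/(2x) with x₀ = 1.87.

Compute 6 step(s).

Equation: x² - 5 = 0
Fixed-point form: x = (x² + 5)/(2x)
x₀ = 1.87

x_1 = g(1.870000) = 2.271898
x_2 = g(2.271898) = 2.236351
x_3 = g(2.236351) = 2.236068
x_4 = g(2.236068) = 2.236068
x_5 = g(2.236068) = 2.236068
x_6 = g(2.236068) = 2.236068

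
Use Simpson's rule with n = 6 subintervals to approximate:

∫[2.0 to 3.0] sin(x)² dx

f(x) = sin(x)²
a = 2.0, b = 3.0, n = 6
h = (b - a)/n = 0.166667

Simpson's rule: (h/3)[f(x₀) + 4f(x₁) + 2f(x₂) + ... + f(xₙ)]

x_0 = 2.0000, f(x_0) = 0.826822, coefficient = 1
x_1 = 2.1667, f(x_1) = 0.685022, coefficient = 4
x_2 = 2.3333, f(x_2) = 0.522853, coefficient = 2
x_3 = 2.5000, f(x_3) = 0.358169, coefficient = 4
x_4 = 2.6667, f(x_4) = 0.209098, coefficient = 2
x_5 = 2.8333, f(x_5) = 0.092052, coefficient = 4
x_6 = 3.0000, f(x_6) = 0.019915, coefficient = 1

I ≈ (0.166667/3) × 6.851609 = 0.380645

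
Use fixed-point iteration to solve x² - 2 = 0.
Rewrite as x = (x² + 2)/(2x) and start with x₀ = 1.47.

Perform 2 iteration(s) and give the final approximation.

Equation: x² - 2 = 0
Fixed-point form: x = (x² + 2)/(2x)
x₀ = 1.47

x_1 = g(1.470000) = 1.415272
x_2 = g(1.415272) = 1.414214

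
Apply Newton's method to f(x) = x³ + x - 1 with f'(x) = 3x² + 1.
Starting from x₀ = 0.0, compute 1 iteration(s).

f(x) = x³ + x - 1
f'(x) = 3x² + 1
x₀ = 0.0

Newton-Raphson formula: x_{n+1} = x_n - f(x_n)/f'(x_n)

Iteration 1:
  f(0.000000) = -1.000000
  f'(0.000000) = 1.000000
  x_1 = 0.000000 - (-1.000000)/1.000000 = 1.000000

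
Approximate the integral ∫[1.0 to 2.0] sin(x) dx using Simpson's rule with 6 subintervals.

f(x) = sin(x)
a = 1.0, b = 2.0, n = 6
h = (b - a)/n = 0.166667

Simpson's rule: (h/3)[f(x₀) + 4f(x₁) + 2f(x₂) + ... + f(xₙ)]

x_0 = 1.0000, f(x_0) = 0.841471, coefficient = 1
x_1 = 1.1667, f(x_1) = 0.919445, coefficient = 4
x_2 = 1.3333, f(x_2) = 0.971938, coefficient = 2
x_3 = 1.5000, f(x_3) = 0.997495, coefficient = 4
x_4 = 1.6667, f(x_4) = 0.995408, coefficient = 2
x_5 = 1.8333, f(x_5) = 0.965735, coefficient = 4
x_6 = 2.0000, f(x_6) = 0.909297, coefficient = 1

I ≈ (0.166667/3) × 17.216159 = 0.956453
Exact value: 0.956449
Error: 0.000004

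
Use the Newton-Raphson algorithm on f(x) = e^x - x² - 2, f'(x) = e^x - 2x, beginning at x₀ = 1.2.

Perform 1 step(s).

f(x) = e^x - x² - 2
f'(x) = e^x - 2x
x₀ = 1.2

Newton-Raphson formula: x_{n+1} = x_n - f(x_n)/f'(x_n)

Iteration 1:
  f(1.200000) = -0.119883
  f'(1.200000) = 0.920117
  x_1 = 1.200000 - (-0.119883)/0.920117 = 1.330291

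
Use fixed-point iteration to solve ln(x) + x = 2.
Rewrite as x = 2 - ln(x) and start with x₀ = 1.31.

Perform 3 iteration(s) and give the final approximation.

Equation: ln(x) + x = 2
Fixed-point form: x = 2 - ln(x)
x₀ = 1.31

x_1 = g(1.310000) = 1.729973
x_2 = g(1.729973) = 1.451894
x_3 = g(1.451894) = 1.627131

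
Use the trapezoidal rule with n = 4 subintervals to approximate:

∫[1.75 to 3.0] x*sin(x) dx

f(x) = x*sin(x)
a = 1.75, b = 3.0, n = 4
h = (b - a)/n = 0.312500

Trapezoidal rule: (h/2)[f(x₀) + 2f(x₁) + 2f(x₂) + ... + f(xₙ)]

x_0 = 1.7500, f(x_0) = 1.721975, coefficient = 1
x_1 = 2.0625, f(x_1) = 1.818155, coefficient = 2
x_2 = 2.3750, f(x_2) = 1.647502, coefficient = 2
x_3 = 2.6875, f(x_3) = 1.178864, coefficient = 2
x_4 = 3.0000, f(x_4) = 0.423360, coefficient = 1

I ≈ (0.312500/2) × 11.434378 = 1.786622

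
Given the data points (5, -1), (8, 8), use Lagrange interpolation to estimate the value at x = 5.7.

Lagrange interpolation formula:
P(x) = Σ yᵢ × Lᵢ(x)
where Lᵢ(x) = Π_{j≠i} (x - xⱼ)/(xᵢ - xⱼ)

L_0(5.7) = (5.7 - 8)/(5 - 8) = 0.766667
L_1(5.7) = (5.7 - 5)/(8 - 5) = 0.233333

P(5.7) = (-1)×L_0(5.7) + 8×L_1(5.7)
P(5.7) = 1.100000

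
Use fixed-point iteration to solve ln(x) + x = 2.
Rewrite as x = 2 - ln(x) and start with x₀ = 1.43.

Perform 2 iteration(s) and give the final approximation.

Equation: ln(x) + x = 2
Fixed-point form: x = 2 - ln(x)
x₀ = 1.43

x_1 = g(1.430000) = 1.642326
x_2 = g(1.642326) = 1.503887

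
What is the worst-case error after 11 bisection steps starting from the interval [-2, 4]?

Bisection error bound: |error| ≤ (b-a)/2^n
|error| ≤ (4 - (-2))/2^11 = 6/2^11
|error| ≤ 0.0029296875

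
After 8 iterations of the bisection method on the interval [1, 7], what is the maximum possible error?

Bisection error bound: |error| ≤ (b-a)/2^n
|error| ≤ (7 - 1)/2^8 = 6/2^8
|error| ≤ 0.0234375000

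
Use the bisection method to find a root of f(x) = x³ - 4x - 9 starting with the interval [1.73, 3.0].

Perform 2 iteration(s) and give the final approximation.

f(x) = x³ - 4x - 9
Initial interval: [1.73, 3.0]

Iteration 1:
  c_1 = (1.730000 + 3.000000)/2 = 2.365000
  f(c_1) = f(2.365000) = -5.232023
  f(a) × f(c) ≥ 0, new interval: [2.365000, 3.000000]
Iteration 2:
  c_2 = (2.365000 + 3.000000)/2 = 2.682500
  f(c_2) = f(2.682500) = -0.427250
  f(a) × f(c) ≥ 0, new interval: [2.682500, 3.000000]

After 2 iteration(s), the approximation is c_2 = 2.682500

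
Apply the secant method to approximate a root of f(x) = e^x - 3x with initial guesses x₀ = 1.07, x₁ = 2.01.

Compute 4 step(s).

f(x) = e^x - 3x
x₀ = 1.07, x₁ = 2.01

Secant formula: x_{n+1} = x_n - f(x_n)(x_n - x_{n-1})/(f(x_n) - f(x_{n-1}))

Iteration 1:
  f(1.070000) = -0.294621
  f(2.010000) = 1.433317
  x_2 = 2.010000 - 1.433317×(2.010000 - 1.070000)/(1.433317 - (-0.294621))
       = 1.230274
Iteration 2:
  f(2.010000) = 1.433317
  f(1.230274) = -0.268655
  x_3 = 1.230274 - (-0.268655)×(1.230274 - 2.010000)/(-0.268655 - 1.433317)
       = 1.353353
Iteration 3:
  f(1.230274) = -0.268655
  f(1.353353) = -0.189678
  x_4 = 1.353353 - (-0.189678)×(1.353353 - 1.230274)/(-0.189678 - (-0.268655))
       = 1.648950
Iteration 4:
  f(1.353353) = -0.189678
  f(1.648950) = 0.254664
  x_5 = 1.648950 - 0.254664×(1.648950 - 1.353353)/(0.254664 - (-0.189678))
       = 1.479535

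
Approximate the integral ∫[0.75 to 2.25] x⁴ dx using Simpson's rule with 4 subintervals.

f(x) = x⁴
a = 0.75, b = 2.25, n = 4
h = (b - a)/n = 0.375000

Simpson's rule: (h/3)[f(x₀) + 4f(x₁) + 2f(x₂) + ... + f(xₙ)]

x_0 = 0.7500, f(x_0) = 0.316406, coefficient = 1
x_1 = 1.1250, f(x_1) = 1.601807, coefficient = 4
x_2 = 1.5000, f(x_2) = 5.062500, coefficient = 2
x_3 = 1.8750, f(x_3) = 12.359619, coefficient = 4
x_4 = 2.2500, f(x_4) = 25.628906, coefficient = 1

I ≈ (0.375000/3) × 91.916016 = 11.489502
Exact value: 11.485547
Error: 0.003955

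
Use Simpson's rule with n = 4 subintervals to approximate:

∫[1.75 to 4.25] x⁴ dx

f(x) = x⁴
a = 1.75, b = 4.25, n = 4
h = (b - a)/n = 0.625000

Simpson's rule: (h/3)[f(x₀) + 4f(x₁) + 2f(x₂) + ... + f(xₙ)]

x_0 = 1.7500, f(x_0) = 9.378906, coefficient = 1
x_1 = 2.3750, f(x_1) = 31.816650, coefficient = 4
x_2 = 3.0000, f(x_2) = 81.000000, coefficient = 2
x_3 = 3.6250, f(x_3) = 172.676025, coefficient = 4
x_4 = 4.2500, f(x_4) = 326.253906, coefficient = 1

I ≈ (0.625000/3) × 1315.603516 = 274.084066
Exact value: 274.033203
Error: 0.050863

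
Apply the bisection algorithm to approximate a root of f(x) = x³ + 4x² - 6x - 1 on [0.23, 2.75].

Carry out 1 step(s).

f(x) = x³ + 4x² - 6x - 1
Initial interval: [0.23, 2.75]

Iteration 1:
  c_1 = (0.230000 + 2.750000)/2 = 1.490000
  f(c_1) = f(1.490000) = 2.248349
  f(a) × f(c) < 0, new interval: [0.230000, 1.490000]

After 1 iteration(s), the approximation is c_1 = 1.490000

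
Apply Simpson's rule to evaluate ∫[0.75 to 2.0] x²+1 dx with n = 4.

f(x) = x²+1
a = 0.75, b = 2.0, n = 4
h = (b - a)/n = 0.312500

Simpson's rule: (h/3)[f(x₀) + 4f(x₁) + 2f(x₂) + ... + f(xₙ)]

x_0 = 0.7500, f(x_0) = 1.562500, coefficient = 1
x_1 = 1.0625, f(x_1) = 2.128906, coefficient = 4
x_2 = 1.3750, f(x_2) = 2.890625, coefficient = 2
x_3 = 1.6875, f(x_3) = 3.847656, coefficient = 4
x_4 = 2.0000, f(x_4) = 5.000000, coefficient = 1

I ≈ (0.312500/3) × 36.250000 = 3.776042
Exact value: 3.776042
Error: 0.000000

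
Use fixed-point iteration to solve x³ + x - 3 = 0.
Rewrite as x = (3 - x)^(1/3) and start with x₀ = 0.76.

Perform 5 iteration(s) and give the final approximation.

Equation: x³ + x - 3 = 0
Fixed-point form: x = (3 - x)^(1/3)
x₀ = 0.76

x_1 = g(0.760000) = 1.308427
x_2 = g(1.308427) = 1.191508
x_3 = g(1.191508) = 1.218350
x_4 = g(1.218350) = 1.212293
x_5 = g(1.212293) = 1.213665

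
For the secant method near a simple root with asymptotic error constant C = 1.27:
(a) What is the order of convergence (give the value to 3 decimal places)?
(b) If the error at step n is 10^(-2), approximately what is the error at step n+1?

(a) Secant method has superlinear convergence with order φ = (1+√5)/2 ≈ 1.618.
    This means |e_{n+1}| ≈ C|e_n|^1.618.

(b) With |e_n| = 10^(-2) and C = 1.27:
    |e_{n+1}| ≈ 1.27 × (10^(-2))^1.618 = 1.27 × 10^(-3.24)

(a) ≈ 1.618 (golden ratio); (b) |e_{n+1}| ≈ 7.375e-04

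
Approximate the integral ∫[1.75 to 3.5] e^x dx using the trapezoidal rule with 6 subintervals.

f(x) = e^x
a = 1.75, b = 3.5, n = 6
h = (b - a)/n = 0.291667

Trapezoidal rule: (h/2)[f(x₀) + 2f(x₁) + 2f(x₂) + ... + f(xₙ)]

x_0 = 1.7500, f(x_0) = 5.754603, coefficient = 1
x_1 = 2.0417, f(x_1) = 7.703438, coefficient = 2
x_2 = 2.3333, f(x_2) = 10.312259, coefficient = 2
x_3 = 2.6250, f(x_3) = 13.804574, coefficient = 2
x_4 = 2.9167, f(x_4) = 18.479586, coefficient = 2
x_5 = 3.2083, f(x_5) = 24.737822, coefficient = 2
x_6 = 3.5000, f(x_6) = 33.115452, coefficient = 1

I ≈ (0.291667/2) × 188.945412 = 27.554539
Exact value: 27.360849
Error: 0.193690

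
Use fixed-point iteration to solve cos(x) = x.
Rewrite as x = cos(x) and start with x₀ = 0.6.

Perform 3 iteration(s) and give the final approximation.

Equation: cos(x) = x
Fixed-point form: x = cos(x)
x₀ = 0.6

x_1 = g(0.600000) = 0.825336
x_2 = g(0.825336) = 0.678310
x_3 = g(0.678310) = 0.778634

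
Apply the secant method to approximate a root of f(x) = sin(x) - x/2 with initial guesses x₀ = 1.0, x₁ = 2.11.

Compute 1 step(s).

f(x) = sin(x) - x/2
x₀ = 1.0, x₁ = 2.11

Secant formula: x_{n+1} = x_n - f(x_n)(x_n - x_{n-1})/(f(x_n) - f(x_{n-1}))

Iteration 1:
  f(1.000000) = 0.341471
  f(2.110000) = -0.196882
  x_2 = 2.110000 - (-0.196882)×(2.110000 - 1.000000)/(-0.196882 - 0.341471)
       = 1.704060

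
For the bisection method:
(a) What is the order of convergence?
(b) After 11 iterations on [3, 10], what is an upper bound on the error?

(a) Bisection has linear (order 1) convergence; the error is halved each step.

(b) Error bound = (b-a)/2^n = (10 - 3)/2^{11}
    = 7/2^{11}

(a) 1 (linear); (b) error ≤ 3.42e-03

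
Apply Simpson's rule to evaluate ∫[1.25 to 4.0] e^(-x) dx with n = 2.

f(x) = e^(-x)
a = 1.25, b = 4.0, n = 2
h = (b - a)/n = 1.375000

Simpson's rule: (h/3)[f(x₀) + 4f(x₁) + 2f(x₂) + ... + f(xₙ)]

x_0 = 1.2500, f(x_0) = 0.286505, coefficient = 1
x_1 = 2.6250, f(x_1) = 0.072440, coefficient = 4
x_2 = 4.0000, f(x_2) = 0.018316, coefficient = 1

I ≈ (1.375000/3) × 0.594579 = 0.272516
Exact value: 0.268189
Error: 0.004326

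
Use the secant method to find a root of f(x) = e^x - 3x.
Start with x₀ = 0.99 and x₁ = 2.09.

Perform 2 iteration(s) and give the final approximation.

f(x) = e^x - 3x
x₀ = 0.99, x₁ = 2.09

Secant formula: x_{n+1} = x_n - f(x_n)(x_n - x_{n-1})/(f(x_n) - f(x_{n-1}))

Iteration 1:
  f(0.990000) = -0.278766
  f(2.090000) = 1.814915
  x_2 = 2.090000 - 1.814915×(2.090000 - 0.990000)/(1.814915 - (-0.278766))
       = 1.136461
Iteration 2:
  f(2.090000) = 1.814915
  f(1.136461) = -0.293661
  x_3 = 1.136461 - (-0.293661)×(1.136461 - 2.090000)/(-0.293661 - 1.814915)
       = 1.269260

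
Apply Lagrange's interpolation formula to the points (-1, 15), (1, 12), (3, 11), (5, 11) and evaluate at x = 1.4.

Lagrange interpolation formula:
P(x) = Σ yᵢ × Lᵢ(x)
where Lᵢ(x) = Π_{j≠i} (x - xⱼ)/(xᵢ - xⱼ)

L_0(1.4) = (1.4 - 1)/(-1 - 1) × (1.4 - 3)/(-1 - 3) × (1.4 - 5)/(-1 - 5) = -0.048000
L_1(1.4) = (1.4 - (-1))/(1 - (-1)) × (1.4 - 3)/(1 - 3) × (1.4 - 5)/(1 - 5) = 0.864000
L_2(1.4) = (1.4 - (-1))/(3 - (-1)) × (1.4 - 1)/(3 - 1) × (1.4 - 5)/(3 - 5) = 0.216000
L_3(1.4) = (1.4 - (-1))/(5 - (-1)) × (1.4 - 1)/(5 - 1) × (1.4 - 3)/(5 - 3) = -0.032000

P(1.4) = 15×L_0(1.4) + 12×L_1(1.4) + 11×L_2(1.4) + 11×L_3(1.4)
P(1.4) = 11.672000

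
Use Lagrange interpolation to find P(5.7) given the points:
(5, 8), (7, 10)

Lagrange interpolation formula:
P(x) = Σ yᵢ × Lᵢ(x)
where Lᵢ(x) = Π_{j≠i} (x - xⱼ)/(xᵢ - xⱼ)

L_0(5.7) = (5.7 - 7)/(5 - 7) = 0.650000
L_1(5.7) = (5.7 - 5)/(7 - 5) = 0.350000

P(5.7) = 8×L_0(5.7) + 10×L_1(5.7)
P(5.7) = 8.700000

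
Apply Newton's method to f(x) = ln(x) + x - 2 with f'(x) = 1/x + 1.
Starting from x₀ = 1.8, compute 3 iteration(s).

f(x) = ln(x) + x - 2
f'(x) = 1/x + 1
x₀ = 1.8

Newton-Raphson formula: x_{n+1} = x_n - f(x_n)/f'(x_n)

Iteration 1:
  f(1.800000) = 0.387787
  f'(1.800000) = 1.555556
  x_1 = 1.800000 - 0.387787/1.555556 = 1.550709
Iteration 2:
  f(1.550709) = -0.010579
  f'(1.550709) = 1.644866
  x_2 = 1.550709 - (-0.010579)/1.644866 = 1.557140
Iteration 3:
  f(1.557140) = -0.000009
  f'(1.557140) = 1.642203
  x_3 = 1.557140 - (-0.000009)/1.642203 = 1.557146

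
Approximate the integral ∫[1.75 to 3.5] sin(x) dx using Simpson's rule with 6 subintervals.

f(x) = sin(x)
a = 1.75, b = 3.5, n = 6
h = (b - a)/n = 0.291667

Simpson's rule: (h/3)[f(x₀) + 4f(x₁) + 2f(x₂) + ... + f(xₙ)]

x_0 = 1.7500, f(x_0) = 0.983986, coefficient = 1
x_1 = 2.0417, f(x_1) = 0.891174, coefficient = 4
x_2 = 2.3333, f(x_2) = 0.723086, coefficient = 2
x_3 = 2.6250, f(x_3) = 0.493920, coefficient = 4
x_4 = 2.9167, f(x_4) = 0.223034, coefficient = 2
x_5 = 3.2083, f(x_5) = -0.066691, coefficient = 4
x_6 = 3.5000, f(x_6) = -0.350783, coefficient = 1

I ≈ (0.291667/3) × 7.799055 = 0.758241
Exact value: 0.758211
Error: 0.000031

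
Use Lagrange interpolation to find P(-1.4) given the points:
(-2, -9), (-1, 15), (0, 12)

Lagrange interpolation formula:
P(x) = Σ yᵢ × Lᵢ(x)
where Lᵢ(x) = Π_{j≠i} (x - xⱼ)/(xᵢ - xⱼ)

L_0(-1.4) = (-1.4 - (-1))/(-2 - (-1)) × (-1.4 - 0)/(-2 - 0) = 0.280000
L_1(-1.4) = (-1.4 - (-2))/(-1 - (-2)) × (-1.4 - 0)/(-1 - 0) = 0.840000
L_2(-1.4) = (-1.4 - (-2))/(0 - (-2)) × (-1.4 - (-1))/(0 - (-1)) = -0.120000

P(-1.4) = (-9)×L_0(-1.4) + 15×L_1(-1.4) + 12×L_2(-1.4)
P(-1.4) = 8.640000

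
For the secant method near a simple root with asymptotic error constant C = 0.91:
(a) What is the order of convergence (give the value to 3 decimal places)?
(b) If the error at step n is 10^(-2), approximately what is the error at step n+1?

(a) Secant method has superlinear convergence with order φ = (1+√5)/2 ≈ 1.618.
    This means |e_{n+1}| ≈ C|e_n|^1.618.

(b) With |e_n| = 10^(-2) and C = 0.91:
    |e_{n+1}| ≈ 0.91 × (10^(-2))^1.618 = 0.91 × 10^(-3.24)

(a) ≈ 1.618 (golden ratio); (b) |e_{n+1}| ≈ 5.284e-04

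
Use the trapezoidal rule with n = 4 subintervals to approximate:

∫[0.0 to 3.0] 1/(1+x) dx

f(x) = 1/(1+x)
a = 0.0, b = 3.0, n = 4
h = (b - a)/n = 0.750000

Trapezoidal rule: (h/2)[f(x₀) + 2f(x₁) + 2f(x₂) + ... + f(xₙ)]

x_0 = 0.0000, f(x_0) = 1.000000, coefficient = 1
x_1 = 0.7500, f(x_1) = 0.571429, coefficient = 2
x_2 = 1.5000, f(x_2) = 0.400000, coefficient = 2
x_3 = 2.2500, f(x_3) = 0.307692, coefficient = 2
x_4 = 3.0000, f(x_4) = 0.250000, coefficient = 1

I ≈ (0.750000/2) × 3.808242 = 1.428091
Exact value: 1.386294
Error: 0.041796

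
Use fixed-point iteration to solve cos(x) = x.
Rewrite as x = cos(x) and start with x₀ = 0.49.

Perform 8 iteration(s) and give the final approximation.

Equation: cos(x) = x
Fixed-point form: x = cos(x)
x₀ = 0.49

x_1 = g(0.490000) = 0.882333
x_2 = g(0.882333) = 0.635351
x_3 = g(0.635351) = 0.804863
x_4 = g(0.804863) = 0.693210
x_5 = g(0.693210) = 0.769199
x_6 = g(0.769199) = 0.718468
x_7 = g(0.718468) = 0.752815
x_8 = g(0.752815) = 0.729767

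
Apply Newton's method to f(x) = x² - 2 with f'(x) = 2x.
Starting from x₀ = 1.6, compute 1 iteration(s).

f(x) = x² - 2
f'(x) = 2x
x₀ = 1.6

Newton-Raphson formula: x_{n+1} = x_n - f(x_n)/f'(x_n)

Iteration 1:
  f(1.600000) = 0.560000
  f'(1.600000) = 3.200000
  x_1 = 1.600000 - 0.560000/3.200000 = 1.425000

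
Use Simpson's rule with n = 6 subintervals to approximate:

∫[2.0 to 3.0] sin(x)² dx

f(x) = sin(x)²
a = 2.0, b = 3.0, n = 6
h = (b - a)/n = 0.166667

Simpson's rule: (h/3)[f(x₀) + 4f(x₁) + 2f(x₂) + ... + f(xₙ)]

x_0 = 2.0000, f(x_0) = 0.826822, coefficient = 1
x_1 = 2.1667, f(x_1) = 0.685022, coefficient = 4
x_2 = 2.3333, f(x_2) = 0.522853, coefficient = 2
x_3 = 2.5000, f(x_3) = 0.358169, coefficient = 4
x_4 = 2.6667, f(x_4) = 0.209098, coefficient = 2
x_5 = 2.8333, f(x_5) = 0.092052, coefficient = 4
x_6 = 3.0000, f(x_6) = 0.019915, coefficient = 1

I ≈ (0.166667/3) × 6.851609 = 0.380645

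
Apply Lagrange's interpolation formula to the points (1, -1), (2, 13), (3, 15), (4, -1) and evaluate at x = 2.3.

Lagrange interpolation formula:
P(x) = Σ yᵢ × Lᵢ(x)
where Lᵢ(x) = Π_{j≠i} (x - xⱼ)/(xᵢ - xⱼ)

L_0(2.3) = (2.3 - 2)/(1 - 2) × (2.3 - 3)/(1 - 3) × (2.3 - 4)/(1 - 4) = -0.059500
L_1(2.3) = (2.3 - 1)/(2 - 1) × (2.3 - 3)/(2 - 3) × (2.3 - 4)/(2 - 4) = 0.773500
L_2(2.3) = (2.3 - 1)/(3 - 1) × (2.3 - 2)/(3 - 2) × (2.3 - 4)/(3 - 4) = 0.331500
L_3(2.3) = (2.3 - 1)/(4 - 1) × (2.3 - 2)/(4 - 2) × (2.3 - 3)/(4 - 3) = -0.045500

P(2.3) = (-1)×L_0(2.3) + 13×L_1(2.3) + 15×L_2(2.3) + (-1)×L_3(2.3)
P(2.3) = 15.133000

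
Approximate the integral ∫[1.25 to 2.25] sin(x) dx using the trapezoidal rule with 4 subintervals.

f(x) = sin(x)
a = 1.25, b = 2.25, n = 4
h = (b - a)/n = 0.250000

Trapezoidal rule: (h/2)[f(x₀) + 2f(x₁) + 2f(x₂) + ... + f(xₙ)]

x_0 = 1.2500, f(x_0) = 0.948985, coefficient = 1
x_1 = 1.5000, f(x_1) = 0.997495, coefficient = 2
x_2 = 1.7500, f(x_2) = 0.983986, coefficient = 2
x_3 = 2.0000, f(x_3) = 0.909297, coefficient = 2
x_4 = 2.2500, f(x_4) = 0.778073, coefficient = 1

I ≈ (0.250000/2) × 7.508615 = 0.938577
Exact value: 0.943496
Error: 0.004919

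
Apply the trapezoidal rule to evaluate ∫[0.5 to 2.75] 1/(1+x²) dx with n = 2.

f(x) = 1/(1+x²)
a = 0.5, b = 2.75, n = 2
h = (b - a)/n = 1.125000

Trapezoidal rule: (h/2)[f(x₀) + 2f(x₁) + 2f(x₂) + ... + f(xₙ)]

x_0 = 0.5000, f(x_0) = 0.800000, coefficient = 1
x_1 = 1.6250, f(x_1) = 0.274678, coefficient = 2
x_2 = 2.7500, f(x_2) = 0.116788, coefficient = 1

I ≈ (1.125000/2) × 1.466145 = 0.824706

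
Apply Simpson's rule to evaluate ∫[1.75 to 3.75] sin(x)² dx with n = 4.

f(x) = sin(x)²
a = 1.75, b = 3.75, n = 4
h = (b - a)/n = 0.500000

Simpson's rule: (h/3)[f(x₀) + 4f(x₁) + 2f(x₂) + ... + f(xₙ)]

x_0 = 1.7500, f(x_0) = 0.968228, coefficient = 1
x_1 = 2.2500, f(x_1) = 0.605398, coefficient = 4
x_2 = 2.7500, f(x_2) = 0.145665, coefficient = 2
x_3 = 3.2500, f(x_3) = 0.011706, coefficient = 4
x_4 = 3.7500, f(x_4) = 0.326682, coefficient = 1

I ≈ (0.500000/3) × 4.054657 = 0.675776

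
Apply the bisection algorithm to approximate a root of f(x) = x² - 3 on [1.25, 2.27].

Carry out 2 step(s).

f(x) = x² - 3
Initial interval: [1.25, 2.27]

Iteration 1:
  c_1 = (1.250000 + 2.270000)/2 = 1.760000
  f(c_1) = f(1.760000) = 0.097600
  f(a) × f(c) < 0, new interval: [1.250000, 1.760000]
Iteration 2:
  c_2 = (1.250000 + 1.760000)/2 = 1.505000
  f(c_2) = f(1.505000) = -0.734975
  f(a) × f(c) ≥ 0, new interval: [1.505000, 1.760000]

After 2 iteration(s), the approximation is c_2 = 1.505000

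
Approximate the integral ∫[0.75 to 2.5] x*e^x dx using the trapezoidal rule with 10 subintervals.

f(x) = x*e^x
a = 0.75, b = 2.5, n = 10
h = (b - a)/n = 0.175000

Trapezoidal rule: (h/2)[f(x₀) + 2f(x₁) + 2f(x₂) + ... + f(xₙ)]

x_0 = 0.7500, f(x_0) = 1.587750, coefficient = 1
x_1 = 0.9250, f(x_1) = 2.332728, coefficient = 2
x_2 = 1.1000, f(x_2) = 3.304583, coefficient = 2
x_3 = 1.2750, f(x_3) = 4.562844, coefficient = 2
x_4 = 1.4500, f(x_4) = 6.181516, coefficient = 2
x_5 = 1.6250, f(x_5) = 8.252431, coefficient = 2
x_6 = 1.8000, f(x_6) = 10.889365, coefficient = 2
x_7 = 1.9750, f(x_7) = 14.233074, coefficient = 2
x_8 = 2.1500, f(x_8) = 18.457446, coefficient = 2
x_9 = 2.3250, f(x_9) = 23.777031, coefficient = 2
x_10 = 2.5000, f(x_10) = 30.456235, coefficient = 1

I ≈ (0.175000/2) × 216.026021 = 18.902277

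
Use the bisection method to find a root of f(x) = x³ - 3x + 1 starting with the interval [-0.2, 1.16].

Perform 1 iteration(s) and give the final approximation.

f(x) = x³ - 3x + 1
Initial interval: [-0.2, 1.16]

Iteration 1:
  c_1 = (-0.200000 + 1.160000)/2 = 0.480000
  f(c_1) = f(0.480000) = -0.329408
  f(a) × f(c) < 0, new interval: [-0.200000, 0.480000]

After 1 iteration(s), the approximation is c_1 = 0.480000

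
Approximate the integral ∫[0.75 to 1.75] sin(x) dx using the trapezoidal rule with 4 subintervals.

f(x) = sin(x)
a = 0.75, b = 1.75, n = 4
h = (b - a)/n = 0.250000

Trapezoidal rule: (h/2)[f(x₀) + 2f(x₁) + 2f(x₂) + ... + f(xₙ)]

x_0 = 0.7500, f(x_0) = 0.681639, coefficient = 1
x_1 = 1.0000, f(x_1) = 0.841471, coefficient = 2
x_2 = 1.2500, f(x_2) = 0.948985, coefficient = 2
x_3 = 1.5000, f(x_3) = 0.997495, coefficient = 2
x_4 = 1.7500, f(x_4) = 0.983986, coefficient = 1

I ≈ (0.250000/2) × 7.241526 = 0.905191
Exact value: 0.909935
Error: 0.004744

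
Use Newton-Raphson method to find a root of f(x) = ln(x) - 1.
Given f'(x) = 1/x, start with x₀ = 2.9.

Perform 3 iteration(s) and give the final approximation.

f(x) = ln(x) - 1
f'(x) = 1/x
x₀ = 2.9

Newton-Raphson formula: x_{n+1} = x_n - f(x_n)/f'(x_n)

Iteration 1:
  f(2.900000) = 0.064711
  f'(2.900000) = 0.344828
  x_1 = 2.900000 - 0.064711/0.344828 = 2.712339
Iteration 2:
  f(2.712339) = -0.002189
  f'(2.712339) = 0.368685
  x_2 = 2.712339 - (-0.002189)/0.368685 = 2.718275
Iteration 3:
  f(2.718275) = -0.000002
  f'(2.718275) = 0.367880
  x_3 = 2.718275 - (-0.000002)/0.367880 = 2.718282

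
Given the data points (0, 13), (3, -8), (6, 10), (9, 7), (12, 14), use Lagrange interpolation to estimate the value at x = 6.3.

Lagrange interpolation formula:
P(x) = Σ yᵢ × Lᵢ(x)
where Lᵢ(x) = Π_{j≠i} (x - xⱼ)/(xᵢ - xⱼ)

L_0(6.3) = (6.3 - 3)/(0 - 3) × (6.3 - 6)/(0 - 6) × (6.3 - 9)/(0 - 9) × (6.3 - 12)/(0 - 12) = 0.007837
L_1(6.3) = (6.3 - 0)/(3 - 0) × (6.3 - 6)/(3 - 6) × (6.3 - 9)/(3 - 9) × (6.3 - 12)/(3 - 12) = -0.059850
L_2(6.3) = (6.3 - 0)/(6 - 0) × (6.3 - 3)/(6 - 3) × (6.3 - 9)/(6 - 9) × (6.3 - 12)/(6 - 12) = 0.987525
L_3(6.3) = (6.3 - 0)/(9 - 0) × (6.3 - 3)/(9 - 3) × (6.3 - 6)/(9 - 6) × (6.3 - 12)/(9 - 12) = 0.073150
L_4(6.3) = (6.3 - 0)/(12 - 0) × (6.3 - 3)/(12 - 3) × (6.3 - 6)/(12 - 6) × (6.3 - 9)/(12 - 9) = -0.008662

P(6.3) = 13×L_0(6.3) + (-8)×L_1(6.3) + 10×L_2(6.3) + 7×L_3(6.3) + 14×L_4(6.3)
P(6.3) = 10.846712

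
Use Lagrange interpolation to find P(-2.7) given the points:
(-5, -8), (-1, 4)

Lagrange interpolation formula:
P(x) = Σ yᵢ × Lᵢ(x)
where Lᵢ(x) = Π_{j≠i} (x - xⱼ)/(xᵢ - xⱼ)

L_0(-2.7) = (-2.7 - (-1))/(-5 - (-1)) = 0.425000
L_1(-2.7) = (-2.7 - (-5))/(-1 - (-5)) = 0.575000

P(-2.7) = (-8)×L_0(-2.7) + 4×L_1(-2.7)
P(-2.7) = -1.100000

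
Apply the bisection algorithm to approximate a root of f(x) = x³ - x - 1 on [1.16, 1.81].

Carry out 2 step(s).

f(x) = x³ - x - 1
Initial interval: [1.16, 1.81]

Iteration 1:
  c_1 = (1.160000 + 1.810000)/2 = 1.485000
  f(c_1) = f(1.485000) = 0.789759
  f(a) × f(c) < 0, new interval: [1.160000, 1.485000]
Iteration 2:
  c_2 = (1.160000 + 1.485000)/2 = 1.322500
  f(c_2) = f(1.322500) = -0.009439
  f(a) × f(c) ≥ 0, new interval: [1.322500, 1.485000]

After 2 iteration(s), the approximation is c_2 = 1.322500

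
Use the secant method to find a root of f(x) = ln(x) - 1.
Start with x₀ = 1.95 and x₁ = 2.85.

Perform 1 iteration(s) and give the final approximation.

f(x) = ln(x) - 1
x₀ = 1.95, x₁ = 2.85

Secant formula: x_{n+1} = x_n - f(x_n)(x_n - x_{n-1})/(f(x_n) - f(x_{n-1}))

Iteration 1:
  f(1.950000) = -0.332171
  f(2.850000) = 0.047319
  x_2 = 2.850000 - 0.047319×(2.850000 - 1.950000)/(0.047319 - (-0.332171))
       = 2.737778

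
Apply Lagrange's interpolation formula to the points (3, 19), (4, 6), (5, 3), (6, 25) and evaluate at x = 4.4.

Lagrange interpolation formula:
P(x) = Σ yᵢ × Lᵢ(x)
where Lᵢ(x) = Π_{j≠i} (x - xⱼ)/(xᵢ - xⱼ)

L_0(4.4) = (4.4 - 4)/(3 - 4) × (4.4 - 5)/(3 - 5) × (4.4 - 6)/(3 - 6) = -0.064000
L_1(4.4) = (4.4 - 3)/(4 - 3) × (4.4 - 5)/(4 - 5) × (4.4 - 6)/(4 - 6) = 0.672000
L_2(4.4) = (4.4 - 3)/(5 - 3) × (4.4 - 4)/(5 - 4) × (4.4 - 6)/(5 - 6) = 0.448000
L_3(4.4) = (4.4 - 3)/(6 - 3) × (4.4 - 4)/(6 - 4) × (4.4 - 5)/(6 - 5) = -0.056000

P(4.4) = 19×L_0(4.4) + 6×L_1(4.4) + 3×L_2(4.4) + 25×L_3(4.4)
P(4.4) = 2.760000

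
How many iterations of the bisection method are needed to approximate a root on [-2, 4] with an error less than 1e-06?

We need (b-a)/2^n ≤ 1e-06
(4 - (-2))/2^n ≤ 1e-06
6/2^n ≤ 1e-06
2^n ≥ 6000000
n ≥ log₂(6000000) = 22.52
n ≥ 23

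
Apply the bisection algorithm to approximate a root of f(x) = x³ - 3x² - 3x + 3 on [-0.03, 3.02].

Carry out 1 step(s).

f(x) = x³ - 3x² - 3x + 3
Initial interval: [-0.03, 3.02]

Iteration 1:
  c_1 = (-0.030000 + 3.020000)/2 = 1.495000
  f(c_1) = f(1.495000) = -4.848713
  f(a) × f(c) < 0, new interval: [-0.030000, 1.495000]

After 1 iteration(s), the approximation is c_1 = 1.495000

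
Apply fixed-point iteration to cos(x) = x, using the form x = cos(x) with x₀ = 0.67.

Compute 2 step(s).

Equation: cos(x) = x
Fixed-point form: x = cos(x)
x₀ = 0.67

x_1 = g(0.670000) = 0.783822
x_2 = g(0.783822) = 0.708221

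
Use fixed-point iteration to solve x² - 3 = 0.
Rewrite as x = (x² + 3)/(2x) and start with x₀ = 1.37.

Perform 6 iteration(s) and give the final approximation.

Equation: x² - 3 = 0
Fixed-point form: x = (x² + 3)/(2x)
x₀ = 1.37

x_1 = g(1.370000) = 1.779891
x_2 = g(1.779891) = 1.732694
x_3 = g(1.732694) = 1.732051
x_4 = g(1.732051) = 1.732051
x_5 = g(1.732051) = 1.732051
x_6 = g(1.732051) = 1.732051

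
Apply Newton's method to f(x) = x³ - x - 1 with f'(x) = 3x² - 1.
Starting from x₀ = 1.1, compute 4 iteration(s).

f(x) = x³ - x - 1
f'(x) = 3x² - 1
x₀ = 1.1

Newton-Raphson formula: x_{n+1} = x_n - f(x_n)/f'(x_n)

Iteration 1:
  f(1.100000) = -0.769000
  f'(1.100000) = 2.630000
  x_1 = 1.100000 - (-0.769000)/2.630000 = 1.392395
Iteration 2:
  f(1.392395) = 0.307132
  f'(1.392395) = 4.816295
  x_2 = 1.392395 - 0.307132/4.816295 = 1.328626
Iteration 3:
  f(1.328626) = 0.016727
  f'(1.328626) = 4.295742
  x_3 = 1.328626 - 0.016727/4.295742 = 1.324732
Iteration 4:
  f(1.324732) = 0.000060
  f'(1.324732) = 4.264746
  x_4 = 1.324732 - 0.000060/4.264746 = 1.324718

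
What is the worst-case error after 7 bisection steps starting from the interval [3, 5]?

Bisection error bound: |error| ≤ (b-a)/2^n
|error| ≤ (5 - 3)/2^7 = 2/2^7
|error| ≤ 0.0156250000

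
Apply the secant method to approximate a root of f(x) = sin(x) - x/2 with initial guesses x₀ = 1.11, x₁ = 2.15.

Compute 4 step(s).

f(x) = sin(x) - x/2
x₀ = 1.11, x₁ = 2.15

Secant formula: x_{n+1} = x_n - f(x_n)(x_n - x_{n-1})/(f(x_n) - f(x_{n-1}))

Iteration 1:
  f(1.110000) = 0.340699
  f(2.150000) = -0.238101
  x_2 = 2.150000 - (-0.238101)×(2.150000 - 1.110000)/(-0.238101 - 0.340699)
       = 1.722175
Iteration 2:
  f(2.150000) = -0.238101
  f(1.722175) = 0.127477
  x_3 = 1.722175 - 0.127477×(1.722175 - 2.150000)/(0.127477 - (-0.238101))
       = 1.871357
Iteration 3:
  f(1.722175) = 0.127477
  f(1.871357) = 0.019492
  x_4 = 1.871357 - 0.019492×(1.871357 - 1.722175)/(0.019492 - 0.127477)
       = 1.898286
Iteration 4:
  f(1.871357) = 0.019492
  f(1.898286) = -0.002290
  x_5 = 1.898286 - (-0.002290)×(1.898286 - 1.871357)/(-0.002290 - 0.019492)
       = 1.895455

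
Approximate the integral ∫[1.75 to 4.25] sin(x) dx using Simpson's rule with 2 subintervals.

f(x) = sin(x)
a = 1.75, b = 4.25, n = 2
h = (b - a)/n = 1.250000

Simpson's rule: (h/3)[f(x₀) + 4f(x₁) + 2f(x₂) + ... + f(xₙ)]

x_0 = 1.7500, f(x_0) = 0.983986, coefficient = 1
x_1 = 3.0000, f(x_1) = 0.141120, coefficient = 4
x_2 = 4.2500, f(x_2) = -0.894989, coefficient = 1

I ≈ (1.250000/3) × 0.653477 = 0.272282
Exact value: 0.267841
Error: 0.004440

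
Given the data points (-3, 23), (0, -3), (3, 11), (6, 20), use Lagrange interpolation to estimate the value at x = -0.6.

Lagrange interpolation formula:
P(x) = Σ yᵢ × Lᵢ(x)
where Lᵢ(x) = Π_{j≠i} (x - xⱼ)/(xᵢ - xⱼ)

L_0(-0.6) = (-0.6 - 0)/(-3 - 0) × (-0.6 - 3)/(-3 - 3) × (-0.6 - 6)/(-3 - 6) = 0.088000
L_1(-0.6) = (-0.6 - (-3))/(0 - (-3)) × (-0.6 - 3)/(0 - 3) × (-0.6 - 6)/(0 - 6) = 1.056000
L_2(-0.6) = (-0.6 - (-3))/(3 - (-3)) × (-0.6 - 0)/(3 - 0) × (-0.6 - 6)/(3 - 6) = -0.176000
L_3(-0.6) = (-0.6 - (-3))/(6 - (-3)) × (-0.6 - 0)/(6 - 0) × (-0.6 - 3)/(6 - 3) = 0.032000

P(-0.6) = 23×L_0(-0.6) + (-3)×L_1(-0.6) + 11×L_2(-0.6) + 20×L_3(-0.6)
P(-0.6) = -2.440000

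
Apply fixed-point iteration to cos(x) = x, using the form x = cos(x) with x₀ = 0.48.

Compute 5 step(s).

Equation: cos(x) = x
Fixed-point form: x = cos(x)
x₀ = 0.48

x_1 = g(0.480000) = 0.886995
x_2 = g(0.886995) = 0.631744
x_3 = g(0.631744) = 0.806999
x_4 = g(0.806999) = 0.691669
x_5 = g(0.691669) = 0.770182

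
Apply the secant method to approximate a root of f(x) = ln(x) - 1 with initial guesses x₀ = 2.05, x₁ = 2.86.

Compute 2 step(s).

f(x) = ln(x) - 1
x₀ = 2.05, x₁ = 2.86

Secant formula: x_{n+1} = x_n - f(x_n)(x_n - x_{n-1})/(f(x_n) - f(x_{n-1}))

Iteration 1:
  f(2.050000) = -0.282160
  f(2.860000) = 0.050822
  x_2 = 2.860000 - 0.050822×(2.860000 - 2.050000)/(0.050822 - (-0.282160))
       = 2.736373
Iteration 2:
  f(2.860000) = 0.050822
  f(2.736373) = 0.006633
  x_3 = 2.736373 - 0.006633×(2.736373 - 2.860000)/(0.006633 - 0.050822)
       = 2.717815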